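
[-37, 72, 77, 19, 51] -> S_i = Random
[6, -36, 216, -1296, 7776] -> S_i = 6*-6^i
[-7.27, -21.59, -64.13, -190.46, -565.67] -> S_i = -7.27*2.97^i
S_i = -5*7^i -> [-5, -35, -245, -1715, -12005]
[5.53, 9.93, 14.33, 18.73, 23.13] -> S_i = 5.53 + 4.40*i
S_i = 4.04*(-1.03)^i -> [4.04, -4.16, 4.29, -4.41, 4.55]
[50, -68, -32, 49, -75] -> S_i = Random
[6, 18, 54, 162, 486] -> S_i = 6*3^i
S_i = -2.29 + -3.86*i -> [-2.29, -6.15, -10.01, -13.87, -17.73]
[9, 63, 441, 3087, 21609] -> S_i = 9*7^i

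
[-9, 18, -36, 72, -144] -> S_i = -9*-2^i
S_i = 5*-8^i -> [5, -40, 320, -2560, 20480]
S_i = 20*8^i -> [20, 160, 1280, 10240, 81920]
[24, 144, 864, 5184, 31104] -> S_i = 24*6^i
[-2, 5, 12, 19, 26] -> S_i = -2 + 7*i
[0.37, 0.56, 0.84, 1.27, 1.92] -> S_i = 0.37*1.51^i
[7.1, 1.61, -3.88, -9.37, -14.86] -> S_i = 7.10 + -5.49*i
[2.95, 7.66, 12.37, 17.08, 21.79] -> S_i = 2.95 + 4.71*i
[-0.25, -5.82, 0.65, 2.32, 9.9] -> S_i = Random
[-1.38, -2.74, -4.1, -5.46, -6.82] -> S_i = -1.38 + -1.36*i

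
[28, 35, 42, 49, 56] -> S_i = 28 + 7*i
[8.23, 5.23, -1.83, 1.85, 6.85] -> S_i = Random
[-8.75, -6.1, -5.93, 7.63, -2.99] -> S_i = Random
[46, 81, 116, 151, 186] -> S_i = 46 + 35*i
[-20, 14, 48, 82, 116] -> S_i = -20 + 34*i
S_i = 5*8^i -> [5, 40, 320, 2560, 20480]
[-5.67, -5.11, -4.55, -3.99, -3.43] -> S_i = -5.67 + 0.56*i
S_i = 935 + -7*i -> [935, 928, 921, 914, 907]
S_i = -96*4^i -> [-96, -384, -1536, -6144, -24576]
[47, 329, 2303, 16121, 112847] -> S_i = 47*7^i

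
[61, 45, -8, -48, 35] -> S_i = Random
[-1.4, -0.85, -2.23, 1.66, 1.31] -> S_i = Random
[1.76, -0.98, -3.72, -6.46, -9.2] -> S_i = 1.76 + -2.74*i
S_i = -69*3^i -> [-69, -207, -621, -1863, -5589]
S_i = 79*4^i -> [79, 316, 1264, 5056, 20224]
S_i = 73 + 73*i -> [73, 146, 219, 292, 365]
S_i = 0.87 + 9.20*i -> [0.87, 10.07, 19.27, 28.47, 37.67]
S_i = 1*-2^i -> [1, -2, 4, -8, 16]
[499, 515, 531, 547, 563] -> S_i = 499 + 16*i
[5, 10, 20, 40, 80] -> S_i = 5*2^i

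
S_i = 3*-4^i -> [3, -12, 48, -192, 768]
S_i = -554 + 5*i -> [-554, -549, -544, -539, -534]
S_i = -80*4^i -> [-80, -320, -1280, -5120, -20480]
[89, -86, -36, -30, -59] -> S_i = Random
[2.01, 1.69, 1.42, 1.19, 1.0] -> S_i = 2.01*0.84^i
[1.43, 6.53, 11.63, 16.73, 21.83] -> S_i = 1.43 + 5.10*i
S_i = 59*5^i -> [59, 295, 1475, 7375, 36875]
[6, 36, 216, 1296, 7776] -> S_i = 6*6^i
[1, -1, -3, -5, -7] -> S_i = 1 + -2*i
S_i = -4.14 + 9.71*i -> [-4.14, 5.57, 15.28, 24.99, 34.7]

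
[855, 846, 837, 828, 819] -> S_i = 855 + -9*i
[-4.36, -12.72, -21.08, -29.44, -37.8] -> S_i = -4.36 + -8.36*i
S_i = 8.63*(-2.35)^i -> [8.63, -20.28, 47.66, -112.0, 263.2]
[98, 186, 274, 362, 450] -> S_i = 98 + 88*i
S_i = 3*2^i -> [3, 6, 12, 24, 48]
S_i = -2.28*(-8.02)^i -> [-2.28, 18.29, -146.65, 1176.14, -9432.62]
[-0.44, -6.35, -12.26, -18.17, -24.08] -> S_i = -0.44 + -5.91*i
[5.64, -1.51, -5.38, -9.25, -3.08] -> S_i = Random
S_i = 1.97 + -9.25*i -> [1.97, -7.28, -16.53, -25.78, -35.03]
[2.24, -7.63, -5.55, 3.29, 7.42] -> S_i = Random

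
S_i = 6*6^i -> [6, 36, 216, 1296, 7776]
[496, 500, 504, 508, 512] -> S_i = 496 + 4*i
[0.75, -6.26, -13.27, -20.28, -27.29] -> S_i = 0.75 + -7.01*i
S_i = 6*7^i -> [6, 42, 294, 2058, 14406]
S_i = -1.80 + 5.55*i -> [-1.8, 3.75, 9.3, 14.85, 20.4]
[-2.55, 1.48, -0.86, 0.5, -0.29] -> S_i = -2.55*(-0.58)^i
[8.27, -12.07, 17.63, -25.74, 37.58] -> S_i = 8.27*(-1.46)^i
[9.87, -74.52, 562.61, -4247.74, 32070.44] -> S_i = 9.87*(-7.55)^i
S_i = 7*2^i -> [7, 14, 28, 56, 112]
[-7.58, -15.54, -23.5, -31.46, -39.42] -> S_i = -7.58 + -7.96*i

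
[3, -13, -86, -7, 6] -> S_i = Random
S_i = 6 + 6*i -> [6, 12, 18, 24, 30]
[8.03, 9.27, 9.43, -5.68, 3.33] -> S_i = Random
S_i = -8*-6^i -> [-8, 48, -288, 1728, -10368]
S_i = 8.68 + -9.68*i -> [8.68, -1.0, -10.68, -20.36, -30.04]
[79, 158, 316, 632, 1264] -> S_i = 79*2^i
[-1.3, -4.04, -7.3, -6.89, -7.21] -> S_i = Random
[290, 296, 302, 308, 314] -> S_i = 290 + 6*i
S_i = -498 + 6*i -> [-498, -492, -486, -480, -474]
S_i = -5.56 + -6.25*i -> [-5.56, -11.81, -18.06, -24.31, -30.56]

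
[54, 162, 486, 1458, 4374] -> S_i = 54*3^i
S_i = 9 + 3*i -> [9, 12, 15, 18, 21]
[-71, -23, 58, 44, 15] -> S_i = Random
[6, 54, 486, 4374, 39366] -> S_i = 6*9^i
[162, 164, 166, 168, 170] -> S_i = 162 + 2*i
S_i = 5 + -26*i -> [5, -21, -47, -73, -99]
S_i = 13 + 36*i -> [13, 49, 85, 121, 157]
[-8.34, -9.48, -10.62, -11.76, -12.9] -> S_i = -8.34 + -1.14*i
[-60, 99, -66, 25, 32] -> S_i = Random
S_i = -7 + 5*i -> [-7, -2, 3, 8, 13]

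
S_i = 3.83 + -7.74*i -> [3.83, -3.91, -11.65, -19.39, -27.13]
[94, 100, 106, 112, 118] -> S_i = 94 + 6*i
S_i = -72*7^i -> [-72, -504, -3528, -24696, -172872]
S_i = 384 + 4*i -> [384, 388, 392, 396, 400]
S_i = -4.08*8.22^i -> [-4.08, -33.54, -275.68, -2266.08, -18627.19]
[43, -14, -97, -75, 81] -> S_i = Random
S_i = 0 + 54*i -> [0, 54, 108, 162, 216]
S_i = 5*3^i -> [5, 15, 45, 135, 405]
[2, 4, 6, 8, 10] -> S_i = 2 + 2*i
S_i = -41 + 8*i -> [-41, -33, -25, -17, -9]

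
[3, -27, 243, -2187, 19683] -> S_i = 3*-9^i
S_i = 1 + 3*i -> [1, 4, 7, 10, 13]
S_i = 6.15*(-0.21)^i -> [6.15, -1.29, 0.27, -0.06, 0.01]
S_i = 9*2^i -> [9, 18, 36, 72, 144]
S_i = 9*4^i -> [9, 36, 144, 576, 2304]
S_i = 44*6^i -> [44, 264, 1584, 9504, 57024]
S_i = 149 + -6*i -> [149, 143, 137, 131, 125]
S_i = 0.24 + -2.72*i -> [0.24, -2.48, -5.2, -7.92, -10.64]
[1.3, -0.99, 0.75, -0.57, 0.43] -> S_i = 1.30*(-0.76)^i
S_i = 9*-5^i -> [9, -45, 225, -1125, 5625]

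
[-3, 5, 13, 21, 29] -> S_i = -3 + 8*i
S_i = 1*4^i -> [1, 4, 16, 64, 256]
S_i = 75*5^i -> [75, 375, 1875, 9375, 46875]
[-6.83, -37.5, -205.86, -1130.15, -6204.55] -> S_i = -6.83*5.49^i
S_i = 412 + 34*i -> [412, 446, 480, 514, 548]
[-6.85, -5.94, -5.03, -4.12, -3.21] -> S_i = -6.85 + 0.91*i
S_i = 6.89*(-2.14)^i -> [6.89, -14.74, 31.55, -67.52, 144.5]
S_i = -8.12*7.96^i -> [-8.12, -64.64, -514.5, -4095.39, -32599.3]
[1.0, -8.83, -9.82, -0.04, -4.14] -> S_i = Random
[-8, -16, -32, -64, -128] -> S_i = -8*2^i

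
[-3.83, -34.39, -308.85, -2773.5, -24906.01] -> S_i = -3.83*8.98^i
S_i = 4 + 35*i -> [4, 39, 74, 109, 144]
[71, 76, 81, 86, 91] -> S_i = 71 + 5*i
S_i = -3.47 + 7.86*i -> [-3.47, 4.39, 12.25, 20.11, 27.97]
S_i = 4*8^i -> [4, 32, 256, 2048, 16384]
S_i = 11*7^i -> [11, 77, 539, 3773, 26411]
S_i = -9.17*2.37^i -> [-9.17, -21.73, -51.51, -122.07, -289.31]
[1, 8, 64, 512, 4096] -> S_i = 1*8^i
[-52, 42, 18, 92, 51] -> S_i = Random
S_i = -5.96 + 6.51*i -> [-5.96, 0.55, 7.06, 13.57, 20.08]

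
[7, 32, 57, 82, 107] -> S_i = 7 + 25*i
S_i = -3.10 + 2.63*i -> [-3.1, -0.47, 2.16, 4.79, 7.42]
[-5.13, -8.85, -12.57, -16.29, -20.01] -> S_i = -5.13 + -3.72*i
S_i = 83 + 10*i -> [83, 93, 103, 113, 123]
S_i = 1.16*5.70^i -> [1.16, 6.61, 37.69, 214.82, 1224.5]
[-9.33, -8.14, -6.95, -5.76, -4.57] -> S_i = -9.33 + 1.19*i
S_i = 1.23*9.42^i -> [1.23, 11.59, 109.15, 1028.15, 9685.2]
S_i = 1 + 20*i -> [1, 21, 41, 61, 81]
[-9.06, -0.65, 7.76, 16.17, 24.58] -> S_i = -9.06 + 8.41*i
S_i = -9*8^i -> [-9, -72, -576, -4608, -36864]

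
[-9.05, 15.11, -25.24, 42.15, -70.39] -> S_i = -9.05*(-1.67)^i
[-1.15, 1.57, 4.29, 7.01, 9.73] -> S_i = -1.15 + 2.72*i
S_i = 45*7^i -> [45, 315, 2205, 15435, 108045]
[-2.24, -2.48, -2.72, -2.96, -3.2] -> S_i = -2.24 + -0.24*i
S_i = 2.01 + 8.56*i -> [2.01, 10.57, 19.13, 27.69, 36.25]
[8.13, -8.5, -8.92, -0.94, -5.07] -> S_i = Random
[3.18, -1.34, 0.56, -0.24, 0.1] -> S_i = 3.18*(-0.42)^i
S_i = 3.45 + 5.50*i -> [3.45, 8.95, 14.45, 19.95, 25.45]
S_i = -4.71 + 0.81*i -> [-4.71, -3.9, -3.09, -2.28, -1.47]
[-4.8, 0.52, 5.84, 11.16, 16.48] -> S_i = -4.80 + 5.32*i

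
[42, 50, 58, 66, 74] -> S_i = 42 + 8*i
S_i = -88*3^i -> [-88, -264, -792, -2376, -7128]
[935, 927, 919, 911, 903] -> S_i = 935 + -8*i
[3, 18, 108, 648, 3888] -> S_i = 3*6^i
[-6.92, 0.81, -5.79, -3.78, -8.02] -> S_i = Random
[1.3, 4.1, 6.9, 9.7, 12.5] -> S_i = 1.30 + 2.80*i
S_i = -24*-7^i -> [-24, 168, -1176, 8232, -57624]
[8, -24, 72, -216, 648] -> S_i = 8*-3^i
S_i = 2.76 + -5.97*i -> [2.76, -3.21, -9.18, -15.15, -21.12]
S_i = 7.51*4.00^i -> [7.51, 30.04, 120.16, 480.64, 1922.56]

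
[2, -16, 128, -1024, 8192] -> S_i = 2*-8^i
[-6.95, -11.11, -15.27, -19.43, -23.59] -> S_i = -6.95 + -4.16*i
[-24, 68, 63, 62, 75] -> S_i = Random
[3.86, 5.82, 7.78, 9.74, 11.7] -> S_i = 3.86 + 1.96*i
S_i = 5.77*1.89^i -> [5.77, 10.91, 20.61, 38.95, 73.62]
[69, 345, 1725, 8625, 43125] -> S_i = 69*5^i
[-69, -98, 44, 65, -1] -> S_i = Random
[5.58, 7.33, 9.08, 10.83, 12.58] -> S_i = 5.58 + 1.75*i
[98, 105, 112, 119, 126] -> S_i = 98 + 7*i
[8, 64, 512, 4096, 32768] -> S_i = 8*8^i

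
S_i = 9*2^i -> [9, 18, 36, 72, 144]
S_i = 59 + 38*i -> [59, 97, 135, 173, 211]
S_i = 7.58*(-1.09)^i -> [7.58, -8.26, 9.01, -9.82, 10.7]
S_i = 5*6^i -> [5, 30, 180, 1080, 6480]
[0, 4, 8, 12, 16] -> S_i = 0 + 4*i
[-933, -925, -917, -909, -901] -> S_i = -933 + 8*i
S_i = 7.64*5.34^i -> [7.64, 40.8, 217.86, 1163.37, 6212.39]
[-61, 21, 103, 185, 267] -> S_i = -61 + 82*i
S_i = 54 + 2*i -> [54, 56, 58, 60, 62]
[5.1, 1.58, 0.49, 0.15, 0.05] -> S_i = 5.10*0.31^i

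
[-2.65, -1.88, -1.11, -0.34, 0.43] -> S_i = -2.65 + 0.77*i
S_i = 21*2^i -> [21, 42, 84, 168, 336]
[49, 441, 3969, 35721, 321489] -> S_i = 49*9^i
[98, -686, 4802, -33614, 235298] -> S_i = 98*-7^i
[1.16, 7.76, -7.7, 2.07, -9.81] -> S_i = Random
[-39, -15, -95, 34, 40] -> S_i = Random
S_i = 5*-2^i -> [5, -10, 20, -40, 80]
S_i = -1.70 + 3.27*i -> [-1.7, 1.57, 4.84, 8.11, 11.38]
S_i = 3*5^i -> [3, 15, 75, 375, 1875]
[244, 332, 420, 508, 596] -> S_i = 244 + 88*i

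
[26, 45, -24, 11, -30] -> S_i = Random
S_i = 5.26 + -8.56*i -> [5.26, -3.3, -11.86, -20.42, -28.98]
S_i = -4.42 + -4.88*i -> [-4.42, -9.3, -14.18, -19.06, -23.94]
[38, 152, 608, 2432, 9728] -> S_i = 38*4^i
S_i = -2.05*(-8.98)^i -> [-2.05, 18.41, -165.31, 1484.51, -13330.89]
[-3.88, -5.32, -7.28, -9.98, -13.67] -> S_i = -3.88*1.37^i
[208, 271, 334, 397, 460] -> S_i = 208 + 63*i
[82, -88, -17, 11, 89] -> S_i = Random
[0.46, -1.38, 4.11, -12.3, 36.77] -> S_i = 0.46*(-2.99)^i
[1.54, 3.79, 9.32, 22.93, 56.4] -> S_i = 1.54*2.46^i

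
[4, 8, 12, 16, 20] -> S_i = 4 + 4*i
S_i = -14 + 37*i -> [-14, 23, 60, 97, 134]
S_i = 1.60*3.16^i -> [1.6, 5.06, 15.98, 50.49, 159.54]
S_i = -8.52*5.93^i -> [-8.52, -50.52, -299.6, -1776.66, -10535.58]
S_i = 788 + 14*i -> [788, 802, 816, 830, 844]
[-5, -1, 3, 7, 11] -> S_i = -5 + 4*i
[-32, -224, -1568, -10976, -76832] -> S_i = -32*7^i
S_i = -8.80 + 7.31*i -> [-8.8, -1.49, 5.82, 13.13, 20.44]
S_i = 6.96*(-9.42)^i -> [6.96, -65.56, 617.61, -5817.84, 54804.07]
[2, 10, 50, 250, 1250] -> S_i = 2*5^i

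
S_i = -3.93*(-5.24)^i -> [-3.93, 20.59, -107.91, 565.44, -2962.9]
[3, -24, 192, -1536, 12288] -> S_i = 3*-8^i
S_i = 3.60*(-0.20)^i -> [3.6, -0.72, 0.14, -0.03, 0.01]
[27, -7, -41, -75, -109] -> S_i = 27 + -34*i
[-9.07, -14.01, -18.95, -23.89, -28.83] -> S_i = -9.07 + -4.94*i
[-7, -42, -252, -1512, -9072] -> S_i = -7*6^i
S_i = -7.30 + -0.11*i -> [-7.3, -7.41, -7.52, -7.63, -7.74]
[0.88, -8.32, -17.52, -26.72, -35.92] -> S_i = 0.88 + -9.20*i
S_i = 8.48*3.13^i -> [8.48, 26.54, 83.08, 260.03, 813.9]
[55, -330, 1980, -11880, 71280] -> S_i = 55*-6^i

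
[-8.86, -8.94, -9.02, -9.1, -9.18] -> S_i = -8.86 + -0.08*i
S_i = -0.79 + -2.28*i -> [-0.79, -3.07, -5.35, -7.63, -9.91]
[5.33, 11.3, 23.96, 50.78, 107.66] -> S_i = 5.33*2.12^i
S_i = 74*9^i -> [74, 666, 5994, 53946, 485514]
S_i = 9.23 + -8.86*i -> [9.23, 0.37, -8.49, -17.35, -26.21]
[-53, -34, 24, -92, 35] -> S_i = Random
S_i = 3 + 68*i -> [3, 71, 139, 207, 275]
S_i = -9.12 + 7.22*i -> [-9.12, -1.9, 5.32, 12.54, 19.76]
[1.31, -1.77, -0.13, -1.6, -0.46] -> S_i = Random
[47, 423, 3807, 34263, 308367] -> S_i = 47*9^i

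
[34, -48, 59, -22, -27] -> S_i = Random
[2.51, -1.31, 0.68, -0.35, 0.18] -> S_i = 2.51*(-0.52)^i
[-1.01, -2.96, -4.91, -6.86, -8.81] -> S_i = -1.01 + -1.95*i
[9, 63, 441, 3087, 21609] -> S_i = 9*7^i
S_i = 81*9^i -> [81, 729, 6561, 59049, 531441]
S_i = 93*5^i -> [93, 465, 2325, 11625, 58125]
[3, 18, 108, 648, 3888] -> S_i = 3*6^i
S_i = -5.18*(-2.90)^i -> [-5.18, 15.02, -43.56, 126.34, -366.37]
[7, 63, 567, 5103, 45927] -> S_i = 7*9^i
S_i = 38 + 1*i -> [38, 39, 40, 41, 42]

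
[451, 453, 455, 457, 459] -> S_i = 451 + 2*i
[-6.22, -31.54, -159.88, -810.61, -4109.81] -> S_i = -6.22*5.07^i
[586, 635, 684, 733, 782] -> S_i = 586 + 49*i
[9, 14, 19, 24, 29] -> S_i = 9 + 5*i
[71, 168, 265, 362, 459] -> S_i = 71 + 97*i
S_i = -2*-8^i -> [-2, 16, -128, 1024, -8192]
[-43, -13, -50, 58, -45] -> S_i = Random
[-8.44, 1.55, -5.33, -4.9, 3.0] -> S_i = Random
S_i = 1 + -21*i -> [1, -20, -41, -62, -83]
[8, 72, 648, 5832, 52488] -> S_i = 8*9^i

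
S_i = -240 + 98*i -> [-240, -142, -44, 54, 152]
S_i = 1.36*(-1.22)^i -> [1.36, -1.66, 2.02, -2.47, 3.01]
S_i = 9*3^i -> [9, 27, 81, 243, 729]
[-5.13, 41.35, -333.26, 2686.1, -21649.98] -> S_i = -5.13*(-8.06)^i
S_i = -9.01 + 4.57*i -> [-9.01, -4.44, 0.13, 4.7, 9.27]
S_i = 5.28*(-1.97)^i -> [5.28, -10.4, 20.49, -40.37, 79.52]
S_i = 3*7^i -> [3, 21, 147, 1029, 7203]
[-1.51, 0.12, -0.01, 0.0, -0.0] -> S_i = -1.51*(-0.08)^i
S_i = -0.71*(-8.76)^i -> [-0.71, 6.22, -54.48, 477.28, -4180.95]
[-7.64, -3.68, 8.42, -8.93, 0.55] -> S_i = Random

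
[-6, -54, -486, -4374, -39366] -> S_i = -6*9^i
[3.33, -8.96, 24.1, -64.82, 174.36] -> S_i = 3.33*(-2.69)^i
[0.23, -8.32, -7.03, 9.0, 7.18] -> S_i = Random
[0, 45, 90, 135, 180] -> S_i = 0 + 45*i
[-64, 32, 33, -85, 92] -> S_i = Random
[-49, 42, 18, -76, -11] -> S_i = Random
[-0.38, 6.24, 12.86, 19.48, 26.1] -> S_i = -0.38 + 6.62*i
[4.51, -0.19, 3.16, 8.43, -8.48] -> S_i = Random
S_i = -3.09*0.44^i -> [-3.09, -1.36, -0.6, -0.26, -0.12]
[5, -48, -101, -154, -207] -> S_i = 5 + -53*i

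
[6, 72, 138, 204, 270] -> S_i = 6 + 66*i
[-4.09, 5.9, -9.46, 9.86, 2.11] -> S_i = Random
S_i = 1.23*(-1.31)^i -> [1.23, -1.61, 2.11, -2.77, 3.62]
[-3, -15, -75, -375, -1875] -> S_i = -3*5^i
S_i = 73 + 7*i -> [73, 80, 87, 94, 101]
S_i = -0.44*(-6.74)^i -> [-0.44, 2.97, -19.99, 134.72, -908.01]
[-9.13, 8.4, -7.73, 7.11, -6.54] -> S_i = -9.13*(-0.92)^i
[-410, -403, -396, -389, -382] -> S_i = -410 + 7*i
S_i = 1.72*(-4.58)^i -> [1.72, -7.88, 36.08, -165.24, 756.82]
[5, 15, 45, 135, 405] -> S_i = 5*3^i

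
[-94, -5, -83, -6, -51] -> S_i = Random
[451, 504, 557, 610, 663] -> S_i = 451 + 53*i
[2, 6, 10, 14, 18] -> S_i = 2 + 4*i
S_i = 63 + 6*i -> [63, 69, 75, 81, 87]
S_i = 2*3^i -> [2, 6, 18, 54, 162]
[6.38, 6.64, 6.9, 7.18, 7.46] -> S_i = 6.38*1.04^i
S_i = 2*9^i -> [2, 18, 162, 1458, 13122]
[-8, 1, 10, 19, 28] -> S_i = -8 + 9*i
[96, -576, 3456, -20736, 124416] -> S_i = 96*-6^i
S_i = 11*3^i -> [11, 33, 99, 297, 891]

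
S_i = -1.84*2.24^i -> [-1.84, -4.12, -9.23, -20.68, -46.32]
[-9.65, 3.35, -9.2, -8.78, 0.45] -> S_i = Random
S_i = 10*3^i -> [10, 30, 90, 270, 810]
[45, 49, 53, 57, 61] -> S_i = 45 + 4*i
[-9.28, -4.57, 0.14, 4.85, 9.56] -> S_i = -9.28 + 4.71*i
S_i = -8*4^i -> [-8, -32, -128, -512, -2048]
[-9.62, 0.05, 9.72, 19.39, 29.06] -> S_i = -9.62 + 9.67*i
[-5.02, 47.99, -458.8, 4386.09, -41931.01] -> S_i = -5.02*(-9.56)^i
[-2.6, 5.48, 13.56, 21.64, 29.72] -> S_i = -2.60 + 8.08*i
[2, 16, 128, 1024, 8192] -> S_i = 2*8^i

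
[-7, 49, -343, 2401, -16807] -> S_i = -7*-7^i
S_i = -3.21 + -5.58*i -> [-3.21, -8.79, -14.37, -19.95, -25.53]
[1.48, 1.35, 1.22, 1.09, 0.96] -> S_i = 1.48 + -0.13*i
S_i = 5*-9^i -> [5, -45, 405, -3645, 32805]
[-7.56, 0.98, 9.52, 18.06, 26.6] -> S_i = -7.56 + 8.54*i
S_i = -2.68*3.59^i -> [-2.68, -9.62, -34.54, -124.0, -445.16]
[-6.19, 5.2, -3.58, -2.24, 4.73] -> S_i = Random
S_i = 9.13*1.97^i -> [9.13, 17.99, 35.43, 69.8, 137.51]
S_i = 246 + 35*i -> [246, 281, 316, 351, 386]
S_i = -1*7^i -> [-1, -7, -49, -343, -2401]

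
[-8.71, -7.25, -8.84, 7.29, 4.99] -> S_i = Random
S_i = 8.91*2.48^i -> [8.91, 22.1, 54.8, 135.9, 337.04]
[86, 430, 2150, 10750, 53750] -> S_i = 86*5^i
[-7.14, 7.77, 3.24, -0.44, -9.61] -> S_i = Random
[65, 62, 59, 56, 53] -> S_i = 65 + -3*i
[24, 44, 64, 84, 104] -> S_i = 24 + 20*i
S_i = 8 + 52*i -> [8, 60, 112, 164, 216]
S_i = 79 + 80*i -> [79, 159, 239, 319, 399]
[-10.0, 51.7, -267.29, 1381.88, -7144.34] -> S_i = -10.00*(-5.17)^i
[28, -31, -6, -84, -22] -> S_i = Random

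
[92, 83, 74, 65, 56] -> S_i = 92 + -9*i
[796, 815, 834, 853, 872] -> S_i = 796 + 19*i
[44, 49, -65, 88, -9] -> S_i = Random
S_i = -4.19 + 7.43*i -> [-4.19, 3.24, 10.67, 18.1, 25.53]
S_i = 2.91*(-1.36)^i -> [2.91, -3.96, 5.38, -7.32, 9.96]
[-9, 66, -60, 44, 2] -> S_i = Random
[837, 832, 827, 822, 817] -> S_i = 837 + -5*i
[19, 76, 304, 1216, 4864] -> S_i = 19*4^i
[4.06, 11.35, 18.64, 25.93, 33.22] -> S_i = 4.06 + 7.29*i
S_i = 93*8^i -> [93, 744, 5952, 47616, 380928]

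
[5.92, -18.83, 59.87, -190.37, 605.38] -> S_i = 5.92*(-3.18)^i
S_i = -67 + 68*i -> [-67, 1, 69, 137, 205]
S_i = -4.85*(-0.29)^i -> [-4.85, 1.41, -0.41, 0.12, -0.03]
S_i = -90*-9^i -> [-90, 810, -7290, 65610, -590490]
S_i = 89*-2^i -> [89, -178, 356, -712, 1424]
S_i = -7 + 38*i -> [-7, 31, 69, 107, 145]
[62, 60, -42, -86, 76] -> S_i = Random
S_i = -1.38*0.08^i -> [-1.38, -0.11, -0.01, -0.0, -0.0]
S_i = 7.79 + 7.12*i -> [7.79, 14.91, 22.03, 29.15, 36.27]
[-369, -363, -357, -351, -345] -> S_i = -369 + 6*i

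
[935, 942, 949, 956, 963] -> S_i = 935 + 7*i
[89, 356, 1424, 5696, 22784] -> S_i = 89*4^i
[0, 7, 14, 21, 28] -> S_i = 0 + 7*i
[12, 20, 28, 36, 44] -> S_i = 12 + 8*i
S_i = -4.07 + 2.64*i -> [-4.07, -1.43, 1.21, 3.85, 6.49]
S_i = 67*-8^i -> [67, -536, 4288, -34304, 274432]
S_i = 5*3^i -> [5, 15, 45, 135, 405]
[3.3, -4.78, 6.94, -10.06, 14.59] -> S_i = 3.30*(-1.45)^i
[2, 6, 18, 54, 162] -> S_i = 2*3^i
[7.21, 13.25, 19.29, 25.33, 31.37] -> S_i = 7.21 + 6.04*i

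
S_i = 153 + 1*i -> [153, 154, 155, 156, 157]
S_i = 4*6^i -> [4, 24, 144, 864, 5184]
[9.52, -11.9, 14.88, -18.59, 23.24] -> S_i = 9.52*(-1.25)^i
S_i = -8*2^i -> [-8, -16, -32, -64, -128]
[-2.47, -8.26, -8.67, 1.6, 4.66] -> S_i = Random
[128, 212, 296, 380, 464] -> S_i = 128 + 84*i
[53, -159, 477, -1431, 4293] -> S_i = 53*-3^i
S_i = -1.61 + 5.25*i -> [-1.61, 3.64, 8.89, 14.14, 19.39]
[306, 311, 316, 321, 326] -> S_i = 306 + 5*i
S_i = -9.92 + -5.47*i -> [-9.92, -15.39, -20.86, -26.33, -31.8]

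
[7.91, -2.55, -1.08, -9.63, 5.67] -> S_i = Random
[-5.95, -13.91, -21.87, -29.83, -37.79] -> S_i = -5.95 + -7.96*i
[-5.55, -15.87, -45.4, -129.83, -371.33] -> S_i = -5.55*2.86^i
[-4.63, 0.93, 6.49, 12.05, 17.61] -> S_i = -4.63 + 5.56*i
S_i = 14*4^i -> [14, 56, 224, 896, 3584]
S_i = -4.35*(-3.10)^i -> [-4.35, 13.48, -41.8, 129.59, -401.73]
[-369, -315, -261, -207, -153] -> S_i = -369 + 54*i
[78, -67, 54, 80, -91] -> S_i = Random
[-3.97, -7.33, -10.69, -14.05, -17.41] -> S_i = -3.97 + -3.36*i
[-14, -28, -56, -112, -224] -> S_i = -14*2^i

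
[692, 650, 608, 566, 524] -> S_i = 692 + -42*i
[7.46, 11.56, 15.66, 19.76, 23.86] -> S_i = 7.46 + 4.10*i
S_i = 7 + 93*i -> [7, 100, 193, 286, 379]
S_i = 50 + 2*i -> [50, 52, 54, 56, 58]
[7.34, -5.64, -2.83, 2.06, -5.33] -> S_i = Random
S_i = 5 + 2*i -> [5, 7, 9, 11, 13]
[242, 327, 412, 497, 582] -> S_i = 242 + 85*i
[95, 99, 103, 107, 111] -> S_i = 95 + 4*i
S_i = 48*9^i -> [48, 432, 3888, 34992, 314928]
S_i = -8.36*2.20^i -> [-8.36, -18.39, -40.46, -89.02, -195.84]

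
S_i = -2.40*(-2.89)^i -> [-2.4, 6.94, -20.05, 57.93, -167.42]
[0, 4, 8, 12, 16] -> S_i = 0 + 4*i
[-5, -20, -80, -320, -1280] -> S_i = -5*4^i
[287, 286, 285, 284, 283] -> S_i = 287 + -1*i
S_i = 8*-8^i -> [8, -64, 512, -4096, 32768]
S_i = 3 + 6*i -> [3, 9, 15, 21, 27]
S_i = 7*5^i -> [7, 35, 175, 875, 4375]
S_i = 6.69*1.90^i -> [6.69, 12.71, 24.15, 45.89, 87.18]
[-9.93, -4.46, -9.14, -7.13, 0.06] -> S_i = Random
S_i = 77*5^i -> [77, 385, 1925, 9625, 48125]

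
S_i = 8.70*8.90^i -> [8.7, 77.43, 689.13, 6133.23, 54585.75]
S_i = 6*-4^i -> [6, -24, 96, -384, 1536]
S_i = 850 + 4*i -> [850, 854, 858, 862, 866]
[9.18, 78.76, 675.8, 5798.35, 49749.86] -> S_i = 9.18*8.58^i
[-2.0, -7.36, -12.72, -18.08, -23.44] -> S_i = -2.00 + -5.36*i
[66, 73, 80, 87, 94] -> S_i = 66 + 7*i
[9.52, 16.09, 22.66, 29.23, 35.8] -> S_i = 9.52 + 6.57*i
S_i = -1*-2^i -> [-1, 2, -4, 8, -16]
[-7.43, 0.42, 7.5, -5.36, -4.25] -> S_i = Random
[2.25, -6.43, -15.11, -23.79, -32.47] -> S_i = 2.25 + -8.68*i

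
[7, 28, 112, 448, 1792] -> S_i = 7*4^i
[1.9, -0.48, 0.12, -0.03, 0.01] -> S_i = 1.90*(-0.25)^i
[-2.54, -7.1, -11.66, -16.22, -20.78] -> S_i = -2.54 + -4.56*i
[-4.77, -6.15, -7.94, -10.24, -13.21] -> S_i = -4.77*1.29^i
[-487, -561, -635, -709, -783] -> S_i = -487 + -74*i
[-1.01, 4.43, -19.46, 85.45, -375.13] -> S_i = -1.01*(-4.39)^i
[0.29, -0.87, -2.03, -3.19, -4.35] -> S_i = 0.29 + -1.16*i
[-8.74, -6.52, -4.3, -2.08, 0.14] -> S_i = -8.74 + 2.22*i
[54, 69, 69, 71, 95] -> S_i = Random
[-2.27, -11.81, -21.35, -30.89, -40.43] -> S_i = -2.27 + -9.54*i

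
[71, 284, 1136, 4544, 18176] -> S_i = 71*4^i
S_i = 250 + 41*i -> [250, 291, 332, 373, 414]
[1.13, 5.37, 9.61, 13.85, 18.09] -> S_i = 1.13 + 4.24*i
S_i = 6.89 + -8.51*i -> [6.89, -1.62, -10.13, -18.64, -27.15]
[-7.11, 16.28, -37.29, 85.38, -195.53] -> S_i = -7.11*(-2.29)^i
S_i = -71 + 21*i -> [-71, -50, -29, -8, 13]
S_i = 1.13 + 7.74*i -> [1.13, 8.87, 16.61, 24.35, 32.09]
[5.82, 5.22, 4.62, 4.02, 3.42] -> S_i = 5.82 + -0.60*i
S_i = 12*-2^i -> [12, -24, 48, -96, 192]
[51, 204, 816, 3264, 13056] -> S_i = 51*4^i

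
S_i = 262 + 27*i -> [262, 289, 316, 343, 370]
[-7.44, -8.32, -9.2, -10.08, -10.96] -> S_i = -7.44 + -0.88*i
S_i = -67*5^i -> [-67, -335, -1675, -8375, -41875]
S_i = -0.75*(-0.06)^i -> [-0.75, 0.04, -0.0, 0.0, -0.0]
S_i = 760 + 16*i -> [760, 776, 792, 808, 824]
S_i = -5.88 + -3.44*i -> [-5.88, -9.32, -12.76, -16.2, -19.64]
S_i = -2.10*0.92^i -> [-2.1, -1.93, -1.78, -1.64, -1.5]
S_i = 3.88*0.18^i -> [3.88, 0.7, 0.13, 0.02, 0.0]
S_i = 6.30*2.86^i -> [6.3, 18.02, 51.53, 147.38, 421.51]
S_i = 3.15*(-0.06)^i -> [3.15, -0.19, 0.01, -0.0, 0.0]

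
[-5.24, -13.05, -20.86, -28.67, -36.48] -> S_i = -5.24 + -7.81*i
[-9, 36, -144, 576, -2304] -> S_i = -9*-4^i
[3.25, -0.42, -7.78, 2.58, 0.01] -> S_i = Random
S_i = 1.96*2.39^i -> [1.96, 4.68, 11.2, 26.76, 63.95]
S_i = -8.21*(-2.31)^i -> [-8.21, 18.97, -43.81, 101.2, -233.77]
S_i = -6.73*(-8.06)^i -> [-6.73, 54.24, -437.21, 3523.87, -28402.41]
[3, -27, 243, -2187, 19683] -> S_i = 3*-9^i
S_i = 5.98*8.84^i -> [5.98, 52.86, 467.31, 4131.03, 36518.27]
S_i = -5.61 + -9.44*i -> [-5.61, -15.05, -24.49, -33.93, -43.37]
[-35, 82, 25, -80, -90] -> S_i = Random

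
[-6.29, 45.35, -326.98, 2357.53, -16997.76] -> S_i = -6.29*(-7.21)^i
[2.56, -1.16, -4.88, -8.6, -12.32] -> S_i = 2.56 + -3.72*i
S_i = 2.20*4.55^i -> [2.2, 10.01, 45.55, 207.23, 942.91]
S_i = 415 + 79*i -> [415, 494, 573, 652, 731]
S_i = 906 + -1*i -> [906, 905, 904, 903, 902]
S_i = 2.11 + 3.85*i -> [2.11, 5.96, 9.81, 13.66, 17.51]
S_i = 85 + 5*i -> [85, 90, 95, 100, 105]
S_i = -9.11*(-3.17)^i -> [-9.11, 28.88, -91.55, 290.2, -919.93]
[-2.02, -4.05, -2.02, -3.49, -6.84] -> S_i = Random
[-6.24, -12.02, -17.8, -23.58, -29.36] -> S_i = -6.24 + -5.78*i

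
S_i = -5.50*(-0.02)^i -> [-5.5, 0.11, -0.0, 0.0, -0.0]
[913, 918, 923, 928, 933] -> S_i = 913 + 5*i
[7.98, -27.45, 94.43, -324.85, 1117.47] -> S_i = 7.98*(-3.44)^i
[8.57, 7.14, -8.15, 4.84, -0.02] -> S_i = Random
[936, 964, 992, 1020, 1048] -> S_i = 936 + 28*i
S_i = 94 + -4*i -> [94, 90, 86, 82, 78]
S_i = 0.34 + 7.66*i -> [0.34, 8.0, 15.66, 23.32, 30.98]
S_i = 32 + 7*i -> [32, 39, 46, 53, 60]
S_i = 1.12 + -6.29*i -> [1.12, -5.17, -11.46, -17.75, -24.04]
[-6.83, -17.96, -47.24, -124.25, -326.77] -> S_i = -6.83*2.63^i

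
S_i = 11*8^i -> [11, 88, 704, 5632, 45056]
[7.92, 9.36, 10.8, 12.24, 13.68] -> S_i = 7.92 + 1.44*i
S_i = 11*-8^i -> [11, -88, 704, -5632, 45056]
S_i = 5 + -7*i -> [5, -2, -9, -16, -23]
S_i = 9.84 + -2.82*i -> [9.84, 7.02, 4.2, 1.38, -1.44]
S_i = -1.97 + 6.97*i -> [-1.97, 5.0, 11.97, 18.94, 25.91]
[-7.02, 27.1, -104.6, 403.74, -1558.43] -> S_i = -7.02*(-3.86)^i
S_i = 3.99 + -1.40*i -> [3.99, 2.59, 1.19, -0.21, -1.61]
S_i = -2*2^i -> [-2, -4, -8, -16, -32]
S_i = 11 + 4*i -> [11, 15, 19, 23, 27]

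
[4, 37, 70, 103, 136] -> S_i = 4 + 33*i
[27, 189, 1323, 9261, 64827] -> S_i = 27*7^i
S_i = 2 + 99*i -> [2, 101, 200, 299, 398]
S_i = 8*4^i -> [8, 32, 128, 512, 2048]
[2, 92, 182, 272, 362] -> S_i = 2 + 90*i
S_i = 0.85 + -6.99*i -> [0.85, -6.14, -13.13, -20.12, -27.11]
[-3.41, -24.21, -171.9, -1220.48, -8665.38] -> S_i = -3.41*7.10^i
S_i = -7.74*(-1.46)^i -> [-7.74, 11.3, -16.5, 24.09, -35.17]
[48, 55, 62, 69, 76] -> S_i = 48 + 7*i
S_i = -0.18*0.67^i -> [-0.18, -0.12, -0.08, -0.05, -0.04]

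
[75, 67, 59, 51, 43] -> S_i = 75 + -8*i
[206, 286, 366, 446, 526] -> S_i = 206 + 80*i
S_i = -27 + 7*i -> [-27, -20, -13, -6, 1]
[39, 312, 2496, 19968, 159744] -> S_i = 39*8^i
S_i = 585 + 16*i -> [585, 601, 617, 633, 649]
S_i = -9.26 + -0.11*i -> [-9.26, -9.37, -9.48, -9.59, -9.7]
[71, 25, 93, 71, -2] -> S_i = Random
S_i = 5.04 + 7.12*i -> [5.04, 12.16, 19.28, 26.4, 33.52]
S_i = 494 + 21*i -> [494, 515, 536, 557, 578]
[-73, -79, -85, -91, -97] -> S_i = -73 + -6*i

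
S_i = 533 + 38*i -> [533, 571, 609, 647, 685]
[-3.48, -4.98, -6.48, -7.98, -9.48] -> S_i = -3.48 + -1.50*i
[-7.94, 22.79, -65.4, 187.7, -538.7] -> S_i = -7.94*(-2.87)^i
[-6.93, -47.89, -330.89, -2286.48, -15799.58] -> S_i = -6.93*6.91^i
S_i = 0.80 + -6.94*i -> [0.8, -6.14, -13.08, -20.02, -26.96]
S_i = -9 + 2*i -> [-9, -7, -5, -3, -1]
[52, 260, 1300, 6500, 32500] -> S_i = 52*5^i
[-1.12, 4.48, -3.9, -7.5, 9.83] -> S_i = Random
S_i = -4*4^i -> [-4, -16, -64, -256, -1024]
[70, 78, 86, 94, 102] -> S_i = 70 + 8*i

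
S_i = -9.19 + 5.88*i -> [-9.19, -3.31, 2.57, 8.45, 14.33]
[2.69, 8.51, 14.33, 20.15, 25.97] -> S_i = 2.69 + 5.82*i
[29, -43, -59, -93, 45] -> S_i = Random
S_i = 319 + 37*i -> [319, 356, 393, 430, 467]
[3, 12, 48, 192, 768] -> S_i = 3*4^i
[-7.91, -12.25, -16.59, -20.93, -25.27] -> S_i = -7.91 + -4.34*i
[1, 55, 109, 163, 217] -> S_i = 1 + 54*i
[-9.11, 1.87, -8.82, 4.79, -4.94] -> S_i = Random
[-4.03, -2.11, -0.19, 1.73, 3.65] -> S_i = -4.03 + 1.92*i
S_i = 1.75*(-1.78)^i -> [1.75, -3.12, 5.54, -9.87, 17.57]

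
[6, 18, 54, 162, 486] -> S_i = 6*3^i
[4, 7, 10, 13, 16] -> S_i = 4 + 3*i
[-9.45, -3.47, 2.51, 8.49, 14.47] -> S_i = -9.45 + 5.98*i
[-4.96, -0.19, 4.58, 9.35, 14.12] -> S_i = -4.96 + 4.77*i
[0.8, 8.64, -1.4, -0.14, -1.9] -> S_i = Random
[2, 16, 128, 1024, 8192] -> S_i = 2*8^i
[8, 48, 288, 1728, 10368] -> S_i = 8*6^i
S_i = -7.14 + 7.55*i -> [-7.14, 0.41, 7.96, 15.51, 23.06]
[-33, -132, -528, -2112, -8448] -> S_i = -33*4^i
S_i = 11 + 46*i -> [11, 57, 103, 149, 195]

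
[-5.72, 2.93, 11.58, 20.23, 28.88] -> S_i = -5.72 + 8.65*i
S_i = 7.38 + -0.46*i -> [7.38, 6.92, 6.46, 6.0, 5.54]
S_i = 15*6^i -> [15, 90, 540, 3240, 19440]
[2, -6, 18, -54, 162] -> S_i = 2*-3^i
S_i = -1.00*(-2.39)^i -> [-1.0, 2.39, -5.71, 13.65, -32.63]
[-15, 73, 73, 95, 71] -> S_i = Random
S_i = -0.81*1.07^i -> [-0.81, -0.87, -0.93, -0.99, -1.06]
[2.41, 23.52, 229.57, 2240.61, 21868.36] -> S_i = 2.41*9.76^i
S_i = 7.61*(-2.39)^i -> [7.61, -18.19, 43.47, -103.89, 248.3]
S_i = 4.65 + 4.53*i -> [4.65, 9.18, 13.71, 18.24, 22.77]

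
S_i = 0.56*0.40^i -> [0.56, 0.22, 0.09, 0.04, 0.01]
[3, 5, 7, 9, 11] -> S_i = 3 + 2*i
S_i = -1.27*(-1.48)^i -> [-1.27, 1.88, -2.78, 4.12, -6.09]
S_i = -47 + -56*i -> [-47, -103, -159, -215, -271]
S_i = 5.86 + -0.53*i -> [5.86, 5.33, 4.8, 4.27, 3.74]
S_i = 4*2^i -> [4, 8, 16, 32, 64]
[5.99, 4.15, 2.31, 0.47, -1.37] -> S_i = 5.99 + -1.84*i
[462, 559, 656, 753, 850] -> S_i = 462 + 97*i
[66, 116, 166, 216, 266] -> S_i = 66 + 50*i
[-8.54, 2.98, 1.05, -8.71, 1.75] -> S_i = Random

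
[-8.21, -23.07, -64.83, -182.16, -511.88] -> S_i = -8.21*2.81^i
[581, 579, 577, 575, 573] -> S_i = 581 + -2*i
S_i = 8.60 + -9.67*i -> [8.6, -1.07, -10.74, -20.41, -30.08]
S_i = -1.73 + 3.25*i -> [-1.73, 1.52, 4.77, 8.02, 11.27]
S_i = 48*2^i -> [48, 96, 192, 384, 768]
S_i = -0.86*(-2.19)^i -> [-0.86, 1.88, -4.12, 9.03, -19.78]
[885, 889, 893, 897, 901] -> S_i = 885 + 4*i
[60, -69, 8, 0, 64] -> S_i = Random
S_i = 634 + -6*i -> [634, 628, 622, 616, 610]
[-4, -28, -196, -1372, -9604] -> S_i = -4*7^i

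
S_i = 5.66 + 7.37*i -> [5.66, 13.03, 20.4, 27.77, 35.14]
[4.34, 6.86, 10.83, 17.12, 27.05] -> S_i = 4.34*1.58^i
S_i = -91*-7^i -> [-91, 637, -4459, 31213, -218491]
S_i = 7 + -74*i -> [7, -67, -141, -215, -289]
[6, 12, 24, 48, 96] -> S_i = 6*2^i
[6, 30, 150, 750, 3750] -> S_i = 6*5^i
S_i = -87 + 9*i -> [-87, -78, -69, -60, -51]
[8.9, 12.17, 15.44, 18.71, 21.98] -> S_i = 8.90 + 3.27*i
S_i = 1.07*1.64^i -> [1.07, 1.75, 2.88, 4.72, 7.74]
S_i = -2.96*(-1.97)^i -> [-2.96, 5.83, -11.49, 22.63, -44.58]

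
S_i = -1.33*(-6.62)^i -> [-1.33, 8.8, -58.29, 385.86, -2554.37]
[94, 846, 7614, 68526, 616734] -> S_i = 94*9^i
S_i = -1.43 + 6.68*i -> [-1.43, 5.25, 11.93, 18.61, 25.29]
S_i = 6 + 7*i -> [6, 13, 20, 27, 34]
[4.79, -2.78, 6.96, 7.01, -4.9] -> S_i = Random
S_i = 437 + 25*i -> [437, 462, 487, 512, 537]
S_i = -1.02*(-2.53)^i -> [-1.02, 2.58, -6.53, 16.52, -41.79]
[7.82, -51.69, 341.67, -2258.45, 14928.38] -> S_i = 7.82*(-6.61)^i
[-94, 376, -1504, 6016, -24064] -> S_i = -94*-4^i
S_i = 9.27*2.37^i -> [9.27, 21.97, 52.07, 123.4, 292.46]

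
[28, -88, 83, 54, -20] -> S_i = Random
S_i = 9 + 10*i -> [9, 19, 29, 39, 49]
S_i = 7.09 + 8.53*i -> [7.09, 15.62, 24.15, 32.68, 41.21]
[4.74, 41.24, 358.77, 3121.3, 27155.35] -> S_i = 4.74*8.70^i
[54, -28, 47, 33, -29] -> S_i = Random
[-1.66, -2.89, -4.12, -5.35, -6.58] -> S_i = -1.66 + -1.23*i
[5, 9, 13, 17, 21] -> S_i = 5 + 4*i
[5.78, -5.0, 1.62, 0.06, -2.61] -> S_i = Random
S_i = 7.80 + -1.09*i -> [7.8, 6.71, 5.62, 4.53, 3.44]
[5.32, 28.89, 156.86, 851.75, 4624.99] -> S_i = 5.32*5.43^i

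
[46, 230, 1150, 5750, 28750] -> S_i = 46*5^i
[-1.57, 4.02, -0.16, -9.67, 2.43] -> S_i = Random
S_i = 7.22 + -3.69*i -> [7.22, 3.53, -0.16, -3.85, -7.54]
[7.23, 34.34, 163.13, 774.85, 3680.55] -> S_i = 7.23*4.75^i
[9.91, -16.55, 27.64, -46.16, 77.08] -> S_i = 9.91*(-1.67)^i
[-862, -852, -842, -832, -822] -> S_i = -862 + 10*i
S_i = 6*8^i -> [6, 48, 384, 3072, 24576]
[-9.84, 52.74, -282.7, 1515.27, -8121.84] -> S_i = -9.84*(-5.36)^i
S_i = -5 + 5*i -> [-5, 0, 5, 10, 15]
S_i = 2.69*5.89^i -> [2.69, 15.84, 93.32, 549.67, 3237.53]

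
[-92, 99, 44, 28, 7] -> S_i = Random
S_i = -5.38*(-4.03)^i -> [-5.38, 21.68, -87.38, 352.13, -1419.07]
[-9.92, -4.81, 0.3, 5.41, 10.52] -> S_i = -9.92 + 5.11*i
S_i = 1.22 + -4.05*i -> [1.22, -2.83, -6.88, -10.93, -14.98]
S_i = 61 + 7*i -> [61, 68, 75, 82, 89]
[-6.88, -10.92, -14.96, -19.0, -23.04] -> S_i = -6.88 + -4.04*i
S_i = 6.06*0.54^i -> [6.06, 3.27, 1.77, 0.95, 0.52]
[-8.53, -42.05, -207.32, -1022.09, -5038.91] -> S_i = -8.53*4.93^i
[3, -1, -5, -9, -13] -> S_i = 3 + -4*i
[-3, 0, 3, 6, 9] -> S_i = -3 + 3*i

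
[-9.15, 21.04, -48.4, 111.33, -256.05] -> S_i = -9.15*(-2.30)^i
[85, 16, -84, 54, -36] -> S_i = Random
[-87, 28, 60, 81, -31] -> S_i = Random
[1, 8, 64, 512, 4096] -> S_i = 1*8^i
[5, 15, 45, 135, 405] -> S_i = 5*3^i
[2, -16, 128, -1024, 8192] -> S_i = 2*-8^i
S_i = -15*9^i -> [-15, -135, -1215, -10935, -98415]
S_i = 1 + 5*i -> [1, 6, 11, 16, 21]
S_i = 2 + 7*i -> [2, 9, 16, 23, 30]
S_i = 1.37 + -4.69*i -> [1.37, -3.32, -8.01, -12.7, -17.39]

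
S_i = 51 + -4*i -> [51, 47, 43, 39, 35]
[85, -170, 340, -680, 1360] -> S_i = 85*-2^i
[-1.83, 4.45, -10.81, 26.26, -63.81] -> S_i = -1.83*(-2.43)^i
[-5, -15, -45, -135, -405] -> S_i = -5*3^i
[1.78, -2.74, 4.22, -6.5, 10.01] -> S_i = 1.78*(-1.54)^i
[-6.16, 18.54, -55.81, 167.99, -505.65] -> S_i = -6.16*(-3.01)^i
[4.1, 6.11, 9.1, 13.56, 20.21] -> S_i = 4.10*1.49^i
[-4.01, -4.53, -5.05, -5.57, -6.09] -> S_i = -4.01 + -0.52*i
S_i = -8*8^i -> [-8, -64, -512, -4096, -32768]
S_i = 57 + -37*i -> [57, 20, -17, -54, -91]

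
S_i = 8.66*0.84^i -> [8.66, 7.27, 6.11, 5.13, 4.31]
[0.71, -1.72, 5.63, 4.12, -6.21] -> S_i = Random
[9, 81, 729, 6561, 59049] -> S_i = 9*9^i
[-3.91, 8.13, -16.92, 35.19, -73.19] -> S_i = -3.91*(-2.08)^i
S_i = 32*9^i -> [32, 288, 2592, 23328, 209952]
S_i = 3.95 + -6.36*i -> [3.95, -2.41, -8.77, -15.13, -21.49]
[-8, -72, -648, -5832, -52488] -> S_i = -8*9^i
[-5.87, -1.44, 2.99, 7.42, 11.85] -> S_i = -5.87 + 4.43*i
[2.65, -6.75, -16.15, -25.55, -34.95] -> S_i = 2.65 + -9.40*i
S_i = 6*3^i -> [6, 18, 54, 162, 486]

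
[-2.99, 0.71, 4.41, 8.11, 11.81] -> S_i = -2.99 + 3.70*i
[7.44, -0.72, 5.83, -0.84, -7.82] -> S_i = Random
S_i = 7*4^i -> [7, 28, 112, 448, 1792]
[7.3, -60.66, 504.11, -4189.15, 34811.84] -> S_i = 7.30*(-8.31)^i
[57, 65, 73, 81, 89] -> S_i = 57 + 8*i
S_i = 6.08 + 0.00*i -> [6.08, 6.08, 6.08, 6.08, 6.08]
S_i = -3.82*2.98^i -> [-3.82, -11.38, -33.92, -101.09, -301.25]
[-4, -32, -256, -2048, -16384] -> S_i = -4*8^i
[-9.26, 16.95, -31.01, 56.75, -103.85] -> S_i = -9.26*(-1.83)^i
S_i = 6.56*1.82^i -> [6.56, 11.94, 21.73, 39.55, 71.98]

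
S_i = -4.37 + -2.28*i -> [-4.37, -6.65, -8.93, -11.21, -13.49]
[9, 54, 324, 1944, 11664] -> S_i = 9*6^i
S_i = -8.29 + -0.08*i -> [-8.29, -8.37, -8.45, -8.53, -8.61]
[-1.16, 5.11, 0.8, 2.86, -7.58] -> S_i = Random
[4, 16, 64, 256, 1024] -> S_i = 4*4^i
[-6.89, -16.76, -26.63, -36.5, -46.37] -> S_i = -6.89 + -9.87*i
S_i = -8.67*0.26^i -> [-8.67, -2.25, -0.59, -0.15, -0.04]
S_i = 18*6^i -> [18, 108, 648, 3888, 23328]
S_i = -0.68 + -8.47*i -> [-0.68, -9.15, -17.62, -26.09, -34.56]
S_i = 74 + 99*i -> [74, 173, 272, 371, 470]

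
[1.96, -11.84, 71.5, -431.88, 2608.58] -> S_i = 1.96*(-6.04)^i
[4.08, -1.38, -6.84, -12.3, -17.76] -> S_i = 4.08 + -5.46*i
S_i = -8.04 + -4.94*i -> [-8.04, -12.98, -17.92, -22.86, -27.8]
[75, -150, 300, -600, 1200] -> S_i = 75*-2^i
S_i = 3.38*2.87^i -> [3.38, 9.7, 27.84, 79.9, 229.32]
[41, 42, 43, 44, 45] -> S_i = 41 + 1*i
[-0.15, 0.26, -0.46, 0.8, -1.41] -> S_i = -0.15*(-1.75)^i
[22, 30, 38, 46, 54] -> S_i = 22 + 8*i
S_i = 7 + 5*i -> [7, 12, 17, 22, 27]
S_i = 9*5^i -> [9, 45, 225, 1125, 5625]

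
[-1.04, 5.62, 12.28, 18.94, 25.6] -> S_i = -1.04 + 6.66*i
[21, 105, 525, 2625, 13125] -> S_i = 21*5^i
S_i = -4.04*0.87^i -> [-4.04, -3.51, -3.06, -2.66, -2.31]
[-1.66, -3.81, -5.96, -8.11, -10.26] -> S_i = -1.66 + -2.15*i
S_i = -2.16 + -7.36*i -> [-2.16, -9.52, -16.88, -24.24, -31.6]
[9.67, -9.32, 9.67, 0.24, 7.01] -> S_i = Random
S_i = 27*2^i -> [27, 54, 108, 216, 432]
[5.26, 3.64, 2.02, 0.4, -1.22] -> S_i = 5.26 + -1.62*i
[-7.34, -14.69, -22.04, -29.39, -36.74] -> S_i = -7.34 + -7.35*i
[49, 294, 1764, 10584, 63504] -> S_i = 49*6^i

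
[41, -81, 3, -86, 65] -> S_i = Random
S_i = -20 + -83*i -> [-20, -103, -186, -269, -352]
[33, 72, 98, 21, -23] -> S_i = Random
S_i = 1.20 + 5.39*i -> [1.2, 6.59, 11.98, 17.37, 22.76]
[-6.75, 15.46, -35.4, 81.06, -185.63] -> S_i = -6.75*(-2.29)^i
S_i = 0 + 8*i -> [0, 8, 16, 24, 32]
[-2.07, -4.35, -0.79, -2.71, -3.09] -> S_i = Random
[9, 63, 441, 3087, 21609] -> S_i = 9*7^i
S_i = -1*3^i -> [-1, -3, -9, -27, -81]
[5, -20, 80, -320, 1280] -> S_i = 5*-4^i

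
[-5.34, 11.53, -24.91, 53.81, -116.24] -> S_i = -5.34*(-2.16)^i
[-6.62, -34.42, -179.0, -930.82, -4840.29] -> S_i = -6.62*5.20^i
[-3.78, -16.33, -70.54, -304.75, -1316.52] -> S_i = -3.78*4.32^i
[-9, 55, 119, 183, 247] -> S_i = -9 + 64*i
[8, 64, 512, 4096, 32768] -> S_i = 8*8^i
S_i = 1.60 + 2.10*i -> [1.6, 3.7, 5.8, 7.9, 10.0]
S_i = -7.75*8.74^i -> [-7.75, -67.74, -592.0, -5174.11, -45221.76]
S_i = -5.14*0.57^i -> [-5.14, -2.93, -1.67, -0.95, -0.54]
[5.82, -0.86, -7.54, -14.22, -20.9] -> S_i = 5.82 + -6.68*i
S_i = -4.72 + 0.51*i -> [-4.72, -4.21, -3.7, -3.19, -2.68]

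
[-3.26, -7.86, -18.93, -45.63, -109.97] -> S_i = -3.26*2.41^i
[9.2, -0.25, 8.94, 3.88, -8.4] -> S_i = Random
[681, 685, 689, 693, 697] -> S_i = 681 + 4*i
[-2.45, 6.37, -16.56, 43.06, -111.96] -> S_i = -2.45*(-2.60)^i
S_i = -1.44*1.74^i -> [-1.44, -2.51, -4.36, -7.59, -13.2]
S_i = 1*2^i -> [1, 2, 4, 8, 16]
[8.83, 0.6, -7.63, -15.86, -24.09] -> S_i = 8.83 + -8.23*i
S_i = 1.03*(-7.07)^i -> [1.03, -7.28, 51.48, -364.0, 2573.44]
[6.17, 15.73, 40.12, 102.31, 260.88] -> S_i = 6.17*2.55^i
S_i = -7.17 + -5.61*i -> [-7.17, -12.78, -18.39, -24.0, -29.61]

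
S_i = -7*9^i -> [-7, -63, -567, -5103, -45927]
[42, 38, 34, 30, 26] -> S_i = 42 + -4*i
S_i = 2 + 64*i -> [2, 66, 130, 194, 258]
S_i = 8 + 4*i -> [8, 12, 16, 20, 24]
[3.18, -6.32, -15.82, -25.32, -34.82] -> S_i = 3.18 + -9.50*i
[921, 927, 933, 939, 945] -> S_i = 921 + 6*i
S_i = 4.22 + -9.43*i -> [4.22, -5.21, -14.64, -24.07, -33.5]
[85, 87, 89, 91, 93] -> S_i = 85 + 2*i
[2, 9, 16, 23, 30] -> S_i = 2 + 7*i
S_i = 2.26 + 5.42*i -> [2.26, 7.68, 13.1, 18.52, 23.94]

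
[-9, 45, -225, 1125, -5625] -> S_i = -9*-5^i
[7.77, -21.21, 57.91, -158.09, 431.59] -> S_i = 7.77*(-2.73)^i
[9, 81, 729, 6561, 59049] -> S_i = 9*9^i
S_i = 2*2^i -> [2, 4, 8, 16, 32]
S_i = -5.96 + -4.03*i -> [-5.96, -9.99, -14.02, -18.05, -22.08]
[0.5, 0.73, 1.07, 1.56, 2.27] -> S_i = 0.50*1.46^i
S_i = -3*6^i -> [-3, -18, -108, -648, -3888]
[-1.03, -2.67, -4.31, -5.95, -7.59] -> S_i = -1.03 + -1.64*i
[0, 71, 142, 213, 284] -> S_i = 0 + 71*i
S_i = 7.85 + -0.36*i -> [7.85, 7.49, 7.13, 6.77, 6.41]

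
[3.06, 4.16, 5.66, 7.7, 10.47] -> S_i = 3.06*1.36^i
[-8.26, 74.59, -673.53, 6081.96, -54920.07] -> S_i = -8.26*(-9.03)^i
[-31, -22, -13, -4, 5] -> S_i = -31 + 9*i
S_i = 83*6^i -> [83, 498, 2988, 17928, 107568]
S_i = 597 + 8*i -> [597, 605, 613, 621, 629]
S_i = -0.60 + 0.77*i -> [-0.6, 0.17, 0.94, 1.71, 2.48]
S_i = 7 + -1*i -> [7, 6, 5, 4, 3]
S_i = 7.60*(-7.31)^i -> [7.6, -55.56, 406.11, -2968.7, 21701.17]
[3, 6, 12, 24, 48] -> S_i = 3*2^i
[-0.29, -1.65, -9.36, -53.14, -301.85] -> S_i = -0.29*5.68^i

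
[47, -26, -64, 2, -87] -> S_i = Random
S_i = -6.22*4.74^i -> [-6.22, -29.48, -139.75, -662.41, -3139.81]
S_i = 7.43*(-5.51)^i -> [7.43, -40.94, 225.58, -1242.92, 6848.5]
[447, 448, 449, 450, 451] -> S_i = 447 + 1*i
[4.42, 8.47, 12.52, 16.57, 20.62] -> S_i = 4.42 + 4.05*i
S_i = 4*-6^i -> [4, -24, 144, -864, 5184]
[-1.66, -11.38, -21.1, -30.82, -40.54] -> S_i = -1.66 + -9.72*i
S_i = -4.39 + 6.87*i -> [-4.39, 2.48, 9.35, 16.22, 23.09]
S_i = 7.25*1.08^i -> [7.25, 7.83, 8.46, 9.13, 9.86]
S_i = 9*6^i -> [9, 54, 324, 1944, 11664]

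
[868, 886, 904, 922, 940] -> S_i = 868 + 18*i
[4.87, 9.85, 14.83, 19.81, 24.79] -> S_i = 4.87 + 4.98*i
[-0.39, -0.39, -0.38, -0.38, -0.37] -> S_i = -0.39*0.99^i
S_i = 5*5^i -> [5, 25, 125, 625, 3125]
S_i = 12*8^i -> [12, 96, 768, 6144, 49152]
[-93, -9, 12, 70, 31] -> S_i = Random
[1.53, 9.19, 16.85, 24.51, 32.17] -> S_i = 1.53 + 7.66*i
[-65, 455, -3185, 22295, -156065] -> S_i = -65*-7^i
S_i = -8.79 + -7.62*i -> [-8.79, -16.41, -24.03, -31.65, -39.27]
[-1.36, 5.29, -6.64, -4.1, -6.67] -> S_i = Random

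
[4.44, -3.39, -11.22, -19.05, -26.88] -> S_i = 4.44 + -7.83*i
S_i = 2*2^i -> [2, 4, 8, 16, 32]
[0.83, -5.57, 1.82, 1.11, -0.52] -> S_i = Random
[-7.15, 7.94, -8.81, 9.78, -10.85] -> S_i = -7.15*(-1.11)^i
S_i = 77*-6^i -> [77, -462, 2772, -16632, 99792]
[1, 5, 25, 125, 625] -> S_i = 1*5^i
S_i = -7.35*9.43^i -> [-7.35, -69.31, -653.6, -6163.43, -58121.14]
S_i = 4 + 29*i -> [4, 33, 62, 91, 120]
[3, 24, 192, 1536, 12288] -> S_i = 3*8^i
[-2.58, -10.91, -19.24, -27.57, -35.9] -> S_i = -2.58 + -8.33*i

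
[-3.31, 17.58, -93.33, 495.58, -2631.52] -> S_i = -3.31*(-5.31)^i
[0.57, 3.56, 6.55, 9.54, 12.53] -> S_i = 0.57 + 2.99*i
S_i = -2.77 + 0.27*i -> [-2.77, -2.5, -2.23, -1.96, -1.69]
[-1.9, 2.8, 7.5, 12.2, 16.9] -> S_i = -1.90 + 4.70*i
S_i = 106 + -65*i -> [106, 41, -24, -89, -154]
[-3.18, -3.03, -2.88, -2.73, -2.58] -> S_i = -3.18 + 0.15*i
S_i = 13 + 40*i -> [13, 53, 93, 133, 173]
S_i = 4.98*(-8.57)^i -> [4.98, -42.68, 365.76, -3134.53, 26862.88]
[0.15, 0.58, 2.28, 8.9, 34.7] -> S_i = 0.15*3.90^i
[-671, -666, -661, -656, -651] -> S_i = -671 + 5*i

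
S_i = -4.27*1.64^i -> [-4.27, -7.0, -11.48, -18.83, -30.89]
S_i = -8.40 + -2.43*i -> [-8.4, -10.83, -13.26, -15.69, -18.12]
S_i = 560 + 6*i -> [560, 566, 572, 578, 584]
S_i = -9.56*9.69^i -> [-9.56, -92.64, -897.65, -8698.2, -84285.53]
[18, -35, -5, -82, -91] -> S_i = Random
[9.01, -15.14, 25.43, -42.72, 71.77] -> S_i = 9.01*(-1.68)^i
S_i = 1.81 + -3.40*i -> [1.81, -1.59, -4.99, -8.39, -11.79]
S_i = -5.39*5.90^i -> [-5.39, -31.8, -187.63, -1106.99, -6531.26]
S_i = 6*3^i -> [6, 18, 54, 162, 486]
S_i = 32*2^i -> [32, 64, 128, 256, 512]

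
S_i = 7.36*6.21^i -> [7.36, 45.71, 283.83, 1762.6, 10945.72]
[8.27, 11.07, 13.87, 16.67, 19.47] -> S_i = 8.27 + 2.80*i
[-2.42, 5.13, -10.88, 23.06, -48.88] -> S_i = -2.42*(-2.12)^i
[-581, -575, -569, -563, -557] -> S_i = -581 + 6*i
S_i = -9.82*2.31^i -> [-9.82, -22.68, -52.4, -121.05, -279.61]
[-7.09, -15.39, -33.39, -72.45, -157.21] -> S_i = -7.09*2.17^i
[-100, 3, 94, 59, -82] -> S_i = Random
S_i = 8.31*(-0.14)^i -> [8.31, -1.16, 0.16, -0.02, 0.0]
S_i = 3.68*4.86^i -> [3.68, 17.88, 86.92, 422.43, 2053.02]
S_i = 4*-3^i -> [4, -12, 36, -108, 324]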